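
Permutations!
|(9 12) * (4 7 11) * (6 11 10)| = |(4 7 10 6 11)(9 12)| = 10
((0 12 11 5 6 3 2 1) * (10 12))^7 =((0 10 12 11 5 6 3 2 1))^7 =(0 2 6 11 10 1 3 5 12)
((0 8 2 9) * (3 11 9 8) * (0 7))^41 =((0 3 11 9 7)(2 8))^41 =(0 3 11 9 7)(2 8)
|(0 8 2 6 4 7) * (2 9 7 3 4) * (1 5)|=|(0 8 9 7)(1 5)(2 6)(3 4)|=4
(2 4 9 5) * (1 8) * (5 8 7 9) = (1 7 9 8)(2 4 5) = [0, 7, 4, 3, 5, 2, 6, 9, 1, 8]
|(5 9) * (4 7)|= 2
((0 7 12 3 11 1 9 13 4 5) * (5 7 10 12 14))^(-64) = (0 4 11)(1 10 7)(3 5 13)(9 12 14)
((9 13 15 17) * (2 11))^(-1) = ((2 11)(9 13 15 17))^(-1) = (2 11)(9 17 15 13)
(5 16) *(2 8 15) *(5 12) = (2 8 15)(5 16 12) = [0, 1, 8, 3, 4, 16, 6, 7, 15, 9, 10, 11, 5, 13, 14, 2, 12]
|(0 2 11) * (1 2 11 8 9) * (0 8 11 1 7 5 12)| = 9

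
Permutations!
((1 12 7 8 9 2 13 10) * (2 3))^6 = (1 2 8)(3 7 10)(9 12 13)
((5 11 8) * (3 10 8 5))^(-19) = ((3 10 8)(5 11))^(-19) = (3 8 10)(5 11)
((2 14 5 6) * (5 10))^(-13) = ((2 14 10 5 6))^(-13) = (2 10 6 14 5)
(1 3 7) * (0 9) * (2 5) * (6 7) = (0 9)(1 3 6 7)(2 5) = [9, 3, 5, 6, 4, 2, 7, 1, 8, 0]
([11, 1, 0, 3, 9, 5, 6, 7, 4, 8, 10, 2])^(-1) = [2, 1, 11, 3, 8, 5, 6, 7, 9, 4, 10, 0]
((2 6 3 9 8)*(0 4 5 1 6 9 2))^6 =(0 2 1)(3 5 8)(4 9 6)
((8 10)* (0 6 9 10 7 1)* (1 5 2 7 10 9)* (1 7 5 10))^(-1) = (0 1 8 10 7 6)(2 5)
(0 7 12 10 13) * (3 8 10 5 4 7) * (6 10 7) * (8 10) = (0 3 10 13)(4 6 8 7 12 5) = [3, 1, 2, 10, 6, 4, 8, 12, 7, 9, 13, 11, 5, 0]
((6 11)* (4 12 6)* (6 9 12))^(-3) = (9 12)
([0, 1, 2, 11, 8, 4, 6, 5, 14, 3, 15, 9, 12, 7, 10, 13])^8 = [0, 1, 2, 9, 4, 5, 6, 7, 8, 11, 10, 3, 12, 13, 14, 15]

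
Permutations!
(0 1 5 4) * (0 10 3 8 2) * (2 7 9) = (0 1 5 4 10 3 8 7 9 2) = [1, 5, 0, 8, 10, 4, 6, 9, 7, 2, 3]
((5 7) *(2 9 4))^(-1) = (2 4 9)(5 7)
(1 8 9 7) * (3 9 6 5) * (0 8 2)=[8, 2, 0, 9, 4, 3, 5, 1, 6, 7]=(0 8 6 5 3 9 7 1 2)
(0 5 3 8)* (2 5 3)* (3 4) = (0 4 3 8)(2 5) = [4, 1, 5, 8, 3, 2, 6, 7, 0]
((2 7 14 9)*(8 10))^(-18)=(2 14)(7 9)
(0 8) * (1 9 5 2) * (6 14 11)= [8, 9, 1, 3, 4, 2, 14, 7, 0, 5, 10, 6, 12, 13, 11]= (0 8)(1 9 5 2)(6 14 11)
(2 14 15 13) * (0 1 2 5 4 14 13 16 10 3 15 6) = [1, 2, 13, 15, 14, 4, 0, 7, 8, 9, 3, 11, 12, 5, 6, 16, 10] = (0 1 2 13 5 4 14 6)(3 15 16 10)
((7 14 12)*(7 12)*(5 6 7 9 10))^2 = (5 7 9)(6 14 10)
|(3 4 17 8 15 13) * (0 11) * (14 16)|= |(0 11)(3 4 17 8 15 13)(14 16)|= 6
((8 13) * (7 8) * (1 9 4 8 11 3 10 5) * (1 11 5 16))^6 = (1 5 9 11 4 3 8 10 13 16 7)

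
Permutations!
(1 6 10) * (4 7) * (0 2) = [2, 6, 0, 3, 7, 5, 10, 4, 8, 9, 1] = (0 2)(1 6 10)(4 7)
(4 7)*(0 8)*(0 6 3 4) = (0 8 6 3 4 7) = [8, 1, 2, 4, 7, 5, 3, 0, 6]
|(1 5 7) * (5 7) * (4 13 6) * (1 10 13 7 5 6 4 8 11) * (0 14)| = 20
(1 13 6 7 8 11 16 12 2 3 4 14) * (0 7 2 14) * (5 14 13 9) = (0 7 8 11 16 12 13 6 2 3 4)(1 9 5 14) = [7, 9, 3, 4, 0, 14, 2, 8, 11, 5, 10, 16, 13, 6, 1, 15, 12]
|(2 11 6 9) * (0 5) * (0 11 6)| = 3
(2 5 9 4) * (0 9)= [9, 1, 5, 3, 2, 0, 6, 7, 8, 4]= (0 9 4 2 5)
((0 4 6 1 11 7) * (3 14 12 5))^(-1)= ((0 4 6 1 11 7)(3 14 12 5))^(-1)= (0 7 11 1 6 4)(3 5 12 14)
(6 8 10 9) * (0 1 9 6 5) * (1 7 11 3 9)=(0 7 11 3 9 5)(6 8 10)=[7, 1, 2, 9, 4, 0, 8, 11, 10, 5, 6, 3]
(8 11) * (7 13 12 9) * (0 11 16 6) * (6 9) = [11, 1, 2, 3, 4, 5, 0, 13, 16, 7, 10, 8, 6, 12, 14, 15, 9] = (0 11 8 16 9 7 13 12 6)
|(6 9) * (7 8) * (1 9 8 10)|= 6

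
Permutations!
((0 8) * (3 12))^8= (12)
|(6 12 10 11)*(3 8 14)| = |(3 8 14)(6 12 10 11)| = 12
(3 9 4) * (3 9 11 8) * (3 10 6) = (3 11 8 10 6)(4 9) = [0, 1, 2, 11, 9, 5, 3, 7, 10, 4, 6, 8]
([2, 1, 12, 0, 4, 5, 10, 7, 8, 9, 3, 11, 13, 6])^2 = (0 12 6 3 2 13 10)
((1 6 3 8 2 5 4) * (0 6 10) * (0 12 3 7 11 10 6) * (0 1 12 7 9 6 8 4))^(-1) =(0 5 2 8 1)(3 12 4)(6 9)(7 10 11)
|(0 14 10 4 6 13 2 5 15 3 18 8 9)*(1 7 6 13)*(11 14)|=39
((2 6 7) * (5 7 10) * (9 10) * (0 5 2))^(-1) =((0 5 7)(2 6 9 10))^(-1) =(0 7 5)(2 10 9 6)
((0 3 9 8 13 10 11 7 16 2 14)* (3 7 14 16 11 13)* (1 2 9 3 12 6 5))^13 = (0 7 11 14)(1 12 16 5 8 2 6 9)(10 13)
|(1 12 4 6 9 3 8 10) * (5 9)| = 9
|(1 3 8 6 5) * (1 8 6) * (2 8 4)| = 7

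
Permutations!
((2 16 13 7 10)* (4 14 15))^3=((2 16 13 7 10)(4 14 15))^3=(2 7 16 10 13)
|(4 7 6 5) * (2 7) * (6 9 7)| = 4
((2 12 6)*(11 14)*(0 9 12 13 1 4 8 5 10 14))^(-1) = (0 11 14 10 5 8 4 1 13 2 6 12 9)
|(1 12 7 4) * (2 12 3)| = |(1 3 2 12 7 4)| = 6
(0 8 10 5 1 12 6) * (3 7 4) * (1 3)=[8, 12, 2, 7, 1, 3, 0, 4, 10, 9, 5, 11, 6]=(0 8 10 5 3 7 4 1 12 6)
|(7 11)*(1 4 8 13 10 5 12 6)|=|(1 4 8 13 10 5 12 6)(7 11)|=8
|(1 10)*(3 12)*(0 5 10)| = |(0 5 10 1)(3 12)| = 4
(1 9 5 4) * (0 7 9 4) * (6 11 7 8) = [8, 4, 2, 3, 1, 0, 11, 9, 6, 5, 10, 7] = (0 8 6 11 7 9 5)(1 4)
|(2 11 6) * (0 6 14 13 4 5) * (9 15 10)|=|(0 6 2 11 14 13 4 5)(9 15 10)|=24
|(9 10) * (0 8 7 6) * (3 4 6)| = 6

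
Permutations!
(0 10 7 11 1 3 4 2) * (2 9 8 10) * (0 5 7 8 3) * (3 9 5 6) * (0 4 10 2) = (1 4 5 7 11)(2 6 3 10 8) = [0, 4, 6, 10, 5, 7, 3, 11, 2, 9, 8, 1]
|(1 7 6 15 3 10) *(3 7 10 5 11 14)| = 12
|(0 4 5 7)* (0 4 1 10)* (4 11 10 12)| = 8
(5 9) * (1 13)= [0, 13, 2, 3, 4, 9, 6, 7, 8, 5, 10, 11, 12, 1]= (1 13)(5 9)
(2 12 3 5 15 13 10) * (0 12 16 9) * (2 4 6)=[12, 1, 16, 5, 6, 15, 2, 7, 8, 0, 4, 11, 3, 10, 14, 13, 9]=(0 12 3 5 15 13 10 4 6 2 16 9)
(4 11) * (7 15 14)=(4 11)(7 15 14)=[0, 1, 2, 3, 11, 5, 6, 15, 8, 9, 10, 4, 12, 13, 7, 14]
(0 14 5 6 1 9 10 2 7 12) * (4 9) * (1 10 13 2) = (0 14 5 6 10 1 4 9 13 2 7 12) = [14, 4, 7, 3, 9, 6, 10, 12, 8, 13, 1, 11, 0, 2, 5]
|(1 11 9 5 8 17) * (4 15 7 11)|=9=|(1 4 15 7 11 9 5 8 17)|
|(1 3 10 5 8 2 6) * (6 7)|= 8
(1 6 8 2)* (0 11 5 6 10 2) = (0 11 5 6 8)(1 10 2) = [11, 10, 1, 3, 4, 6, 8, 7, 0, 9, 2, 5]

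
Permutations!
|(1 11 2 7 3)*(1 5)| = |(1 11 2 7 3 5)| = 6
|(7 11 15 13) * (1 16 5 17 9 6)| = 12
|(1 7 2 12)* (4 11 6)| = 12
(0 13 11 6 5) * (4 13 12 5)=[12, 1, 2, 3, 13, 0, 4, 7, 8, 9, 10, 6, 5, 11]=(0 12 5)(4 13 11 6)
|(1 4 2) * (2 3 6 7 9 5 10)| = |(1 4 3 6 7 9 5 10 2)| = 9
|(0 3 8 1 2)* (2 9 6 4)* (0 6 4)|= 8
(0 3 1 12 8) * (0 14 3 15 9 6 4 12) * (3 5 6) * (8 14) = (0 15 9 3 1)(4 12 14 5 6) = [15, 0, 2, 1, 12, 6, 4, 7, 8, 3, 10, 11, 14, 13, 5, 9]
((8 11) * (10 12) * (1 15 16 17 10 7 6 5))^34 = (1 6 12 17 15 5 7 10 16)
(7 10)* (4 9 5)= (4 9 5)(7 10)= [0, 1, 2, 3, 9, 4, 6, 10, 8, 5, 7]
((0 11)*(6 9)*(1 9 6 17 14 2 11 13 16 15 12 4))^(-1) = (0 11 2 14 17 9 1 4 12 15 16 13)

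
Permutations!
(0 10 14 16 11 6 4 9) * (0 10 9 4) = (0 9 10 14 16 11 6) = [9, 1, 2, 3, 4, 5, 0, 7, 8, 10, 14, 6, 12, 13, 16, 15, 11]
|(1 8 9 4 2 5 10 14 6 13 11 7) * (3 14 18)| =|(1 8 9 4 2 5 10 18 3 14 6 13 11 7)| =14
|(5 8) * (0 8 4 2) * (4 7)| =6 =|(0 8 5 7 4 2)|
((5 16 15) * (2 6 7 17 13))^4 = ((2 6 7 17 13)(5 16 15))^4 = (2 13 17 7 6)(5 16 15)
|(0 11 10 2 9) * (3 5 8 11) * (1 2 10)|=|(0 3 5 8 11 1 2 9)|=8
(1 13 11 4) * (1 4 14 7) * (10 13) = (1 10 13 11 14 7) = [0, 10, 2, 3, 4, 5, 6, 1, 8, 9, 13, 14, 12, 11, 7]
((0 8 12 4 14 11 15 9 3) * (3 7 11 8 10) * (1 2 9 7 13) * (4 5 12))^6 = ((0 10 3)(1 2 9 13)(4 14 8)(5 12)(7 11 15))^6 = (15)(1 9)(2 13)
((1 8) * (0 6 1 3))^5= (8)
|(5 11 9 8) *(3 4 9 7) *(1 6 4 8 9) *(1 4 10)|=|(1 6 10)(3 8 5 11 7)|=15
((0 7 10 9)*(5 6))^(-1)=(0 9 10 7)(5 6)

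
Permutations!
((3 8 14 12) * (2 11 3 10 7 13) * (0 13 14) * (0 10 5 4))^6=((0 13 2 11 3 8 10 7 14 12 5 4))^6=(0 10)(2 14)(3 5)(4 8)(7 13)(11 12)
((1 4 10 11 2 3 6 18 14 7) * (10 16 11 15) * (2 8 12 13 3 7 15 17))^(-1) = (1 7 2 17 10 15 14 18 6 3 13 12 8 11 16 4)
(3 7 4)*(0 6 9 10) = [6, 1, 2, 7, 3, 5, 9, 4, 8, 10, 0] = (0 6 9 10)(3 7 4)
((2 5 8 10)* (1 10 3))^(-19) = ((1 10 2 5 8 3))^(-19) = (1 3 8 5 2 10)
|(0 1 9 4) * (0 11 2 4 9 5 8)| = 12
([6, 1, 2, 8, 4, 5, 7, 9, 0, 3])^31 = [6, 1, 2, 8, 4, 5, 7, 9, 0, 3]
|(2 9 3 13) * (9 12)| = |(2 12 9 3 13)| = 5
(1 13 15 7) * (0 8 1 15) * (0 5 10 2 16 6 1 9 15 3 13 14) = (0 8 9 15 7 3 13 5 10 2 16 6 1 14) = [8, 14, 16, 13, 4, 10, 1, 3, 9, 15, 2, 11, 12, 5, 0, 7, 6]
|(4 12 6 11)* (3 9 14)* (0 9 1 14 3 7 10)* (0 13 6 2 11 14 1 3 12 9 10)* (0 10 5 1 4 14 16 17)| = |(0 5 1 4 9 12 2 11 14 7 10 13 6 16 17)| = 15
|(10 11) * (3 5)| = |(3 5)(10 11)| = 2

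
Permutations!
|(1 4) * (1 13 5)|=|(1 4 13 5)|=4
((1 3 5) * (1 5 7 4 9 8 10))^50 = ((1 3 7 4 9 8 10))^50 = (1 3 7 4 9 8 10)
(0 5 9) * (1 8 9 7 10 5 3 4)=[3, 8, 2, 4, 1, 7, 6, 10, 9, 0, 5]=(0 3 4 1 8 9)(5 7 10)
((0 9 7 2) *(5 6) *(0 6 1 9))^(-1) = ((1 9 7 2 6 5))^(-1) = (1 5 6 2 7 9)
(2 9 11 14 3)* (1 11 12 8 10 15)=(1 11 14 3 2 9 12 8 10 15)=[0, 11, 9, 2, 4, 5, 6, 7, 10, 12, 15, 14, 8, 13, 3, 1]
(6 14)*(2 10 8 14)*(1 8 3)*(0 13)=(0 13)(1 8 14 6 2 10 3)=[13, 8, 10, 1, 4, 5, 2, 7, 14, 9, 3, 11, 12, 0, 6]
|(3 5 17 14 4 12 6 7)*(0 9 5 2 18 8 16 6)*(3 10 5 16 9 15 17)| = 30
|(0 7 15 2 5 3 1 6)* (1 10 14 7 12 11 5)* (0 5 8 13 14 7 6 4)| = |(0 12 11 8 13 14 6 5 3 10 7 15 2 1 4)| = 15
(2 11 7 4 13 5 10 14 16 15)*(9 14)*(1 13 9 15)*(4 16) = [0, 13, 11, 3, 9, 10, 6, 16, 8, 14, 15, 7, 12, 5, 4, 2, 1] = (1 13 5 10 15 2 11 7 16)(4 9 14)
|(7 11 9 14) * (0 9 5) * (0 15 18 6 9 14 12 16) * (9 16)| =18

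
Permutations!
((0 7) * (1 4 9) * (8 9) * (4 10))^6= (1 10 4 8 9)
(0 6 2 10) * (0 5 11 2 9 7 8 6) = [0, 1, 10, 3, 4, 11, 9, 8, 6, 7, 5, 2] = (2 10 5 11)(6 9 7 8)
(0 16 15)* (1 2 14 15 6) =(0 16 6 1 2 14 15) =[16, 2, 14, 3, 4, 5, 1, 7, 8, 9, 10, 11, 12, 13, 15, 0, 6]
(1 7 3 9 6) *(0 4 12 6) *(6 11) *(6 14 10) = (0 4 12 11 14 10 6 1 7 3 9) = [4, 7, 2, 9, 12, 5, 1, 3, 8, 0, 6, 14, 11, 13, 10]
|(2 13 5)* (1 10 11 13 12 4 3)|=|(1 10 11 13 5 2 12 4 3)|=9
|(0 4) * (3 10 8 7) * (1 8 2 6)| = 14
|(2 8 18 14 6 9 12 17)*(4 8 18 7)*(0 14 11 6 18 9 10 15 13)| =24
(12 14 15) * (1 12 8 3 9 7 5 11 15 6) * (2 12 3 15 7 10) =(1 3 9 10 2 12 14 6)(5 11 7)(8 15) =[0, 3, 12, 9, 4, 11, 1, 5, 15, 10, 2, 7, 14, 13, 6, 8]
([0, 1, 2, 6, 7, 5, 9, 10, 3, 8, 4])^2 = [0, 1, 2, 9, 10, 5, 8, 4, 6, 3, 7]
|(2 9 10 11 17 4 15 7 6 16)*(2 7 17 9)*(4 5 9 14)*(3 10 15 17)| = 9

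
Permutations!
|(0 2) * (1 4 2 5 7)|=6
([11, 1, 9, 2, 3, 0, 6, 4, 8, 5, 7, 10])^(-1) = [5, 1, 3, 4, 7, 9, 6, 10, 8, 2, 11, 0]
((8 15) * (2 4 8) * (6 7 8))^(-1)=(2 15 8 7 6 4)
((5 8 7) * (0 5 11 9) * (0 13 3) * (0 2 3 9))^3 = ((0 5 8 7 11)(2 3)(9 13))^3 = (0 7 5 11 8)(2 3)(9 13)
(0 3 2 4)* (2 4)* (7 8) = (0 3 4)(7 8) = [3, 1, 2, 4, 0, 5, 6, 8, 7]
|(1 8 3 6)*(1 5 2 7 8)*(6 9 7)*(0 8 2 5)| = 7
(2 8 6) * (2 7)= (2 8 6 7)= [0, 1, 8, 3, 4, 5, 7, 2, 6]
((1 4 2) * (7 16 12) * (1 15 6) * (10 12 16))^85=(16)(7 10 12)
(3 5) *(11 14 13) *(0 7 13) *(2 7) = (0 2 7 13 11 14)(3 5) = [2, 1, 7, 5, 4, 3, 6, 13, 8, 9, 10, 14, 12, 11, 0]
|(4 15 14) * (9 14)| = |(4 15 9 14)| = 4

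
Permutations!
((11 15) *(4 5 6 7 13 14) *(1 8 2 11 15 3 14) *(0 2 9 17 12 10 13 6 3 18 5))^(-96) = ((0 2 11 18 5 3 14 4)(1 8 9 17 12 10 13)(6 7))^(-96) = (18)(1 9 12 13 8 17 10)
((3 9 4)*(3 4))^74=(9)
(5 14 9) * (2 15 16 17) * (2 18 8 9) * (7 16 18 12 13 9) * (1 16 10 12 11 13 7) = (1 16 17 11 13 9 5 14 2 15 18 8)(7 10 12) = [0, 16, 15, 3, 4, 14, 6, 10, 1, 5, 12, 13, 7, 9, 2, 18, 17, 11, 8]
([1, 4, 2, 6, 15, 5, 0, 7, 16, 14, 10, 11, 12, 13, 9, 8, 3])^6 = [3, 6, 2, 8, 0, 5, 16, 7, 4, 9, 10, 11, 12, 13, 14, 1, 15]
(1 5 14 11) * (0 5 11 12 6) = (0 5 14 12 6)(1 11) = [5, 11, 2, 3, 4, 14, 0, 7, 8, 9, 10, 1, 6, 13, 12]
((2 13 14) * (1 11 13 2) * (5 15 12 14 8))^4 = ((1 11 13 8 5 15 12 14))^4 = (1 5)(8 14)(11 15)(12 13)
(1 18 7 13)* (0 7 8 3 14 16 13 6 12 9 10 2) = (0 7 6 12 9 10 2)(1 18 8 3 14 16 13) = [7, 18, 0, 14, 4, 5, 12, 6, 3, 10, 2, 11, 9, 1, 16, 15, 13, 17, 8]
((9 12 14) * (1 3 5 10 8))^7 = ((1 3 5 10 8)(9 12 14))^7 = (1 5 8 3 10)(9 12 14)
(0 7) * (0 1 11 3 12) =(0 7 1 11 3 12) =[7, 11, 2, 12, 4, 5, 6, 1, 8, 9, 10, 3, 0]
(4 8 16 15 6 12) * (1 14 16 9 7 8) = (1 14 16 15 6 12 4)(7 8 9) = [0, 14, 2, 3, 1, 5, 12, 8, 9, 7, 10, 11, 4, 13, 16, 6, 15]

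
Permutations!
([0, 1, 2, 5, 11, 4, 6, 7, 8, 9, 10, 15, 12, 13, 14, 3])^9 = (3 15 11 4 5)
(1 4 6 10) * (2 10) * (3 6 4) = (1 3 6 2 10) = [0, 3, 10, 6, 4, 5, 2, 7, 8, 9, 1]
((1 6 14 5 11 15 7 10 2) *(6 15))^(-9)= (1 15 7 10 2)(5 14 6 11)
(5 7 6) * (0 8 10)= (0 8 10)(5 7 6)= [8, 1, 2, 3, 4, 7, 5, 6, 10, 9, 0]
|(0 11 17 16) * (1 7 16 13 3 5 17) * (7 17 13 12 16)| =6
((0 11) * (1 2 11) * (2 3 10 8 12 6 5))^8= (0 2 6 8 3)(1 11 5 12 10)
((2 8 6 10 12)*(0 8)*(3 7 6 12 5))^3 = (0 2 12 8)(3 10 7 5 6)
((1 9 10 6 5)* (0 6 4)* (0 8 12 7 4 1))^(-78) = ((0 6 5)(1 9 10)(4 8 12 7))^(-78) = (4 12)(7 8)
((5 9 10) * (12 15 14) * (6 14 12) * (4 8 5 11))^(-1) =((4 8 5 9 10 11)(6 14)(12 15))^(-1) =(4 11 10 9 5 8)(6 14)(12 15)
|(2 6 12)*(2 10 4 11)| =|(2 6 12 10 4 11)| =6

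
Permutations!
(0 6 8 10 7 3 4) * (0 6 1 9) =(0 1 9)(3 4 6 8 10 7) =[1, 9, 2, 4, 6, 5, 8, 3, 10, 0, 7]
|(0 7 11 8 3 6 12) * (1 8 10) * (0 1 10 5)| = |(0 7 11 5)(1 8 3 6 12)| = 20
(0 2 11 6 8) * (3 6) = (0 2 11 3 6 8) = [2, 1, 11, 6, 4, 5, 8, 7, 0, 9, 10, 3]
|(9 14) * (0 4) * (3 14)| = |(0 4)(3 14 9)| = 6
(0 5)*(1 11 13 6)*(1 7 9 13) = [5, 11, 2, 3, 4, 0, 7, 9, 8, 13, 10, 1, 12, 6] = (0 5)(1 11)(6 7 9 13)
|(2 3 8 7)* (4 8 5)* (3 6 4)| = |(2 6 4 8 7)(3 5)| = 10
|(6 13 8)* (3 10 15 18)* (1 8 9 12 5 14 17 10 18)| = |(1 8 6 13 9 12 5 14 17 10 15)(3 18)| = 22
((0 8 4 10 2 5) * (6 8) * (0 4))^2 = (0 8 6)(2 4)(5 10)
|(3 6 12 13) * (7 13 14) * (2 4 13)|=8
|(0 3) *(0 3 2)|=2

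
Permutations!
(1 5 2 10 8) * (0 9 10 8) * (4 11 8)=(0 9 10)(1 5 2 4 11 8)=[9, 5, 4, 3, 11, 2, 6, 7, 1, 10, 0, 8]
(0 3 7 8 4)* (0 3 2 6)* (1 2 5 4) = (0 5 4 3 7 8 1 2 6) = [5, 2, 6, 7, 3, 4, 0, 8, 1]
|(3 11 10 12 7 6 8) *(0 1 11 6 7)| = 15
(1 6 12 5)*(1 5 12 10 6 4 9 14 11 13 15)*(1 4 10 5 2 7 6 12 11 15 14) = (1 10 12 11 13 14 15 4 9)(2 7 6 5) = [0, 10, 7, 3, 9, 2, 5, 6, 8, 1, 12, 13, 11, 14, 15, 4]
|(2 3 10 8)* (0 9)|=|(0 9)(2 3 10 8)|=4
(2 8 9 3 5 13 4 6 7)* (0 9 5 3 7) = (0 9 7 2 8 5 13 4 6) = [9, 1, 8, 3, 6, 13, 0, 2, 5, 7, 10, 11, 12, 4]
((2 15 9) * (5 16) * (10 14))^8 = (16)(2 9 15)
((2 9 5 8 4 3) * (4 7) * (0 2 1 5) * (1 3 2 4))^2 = (0 2)(1 8)(4 9)(5 7)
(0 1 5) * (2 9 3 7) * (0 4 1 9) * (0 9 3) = [3, 5, 9, 7, 1, 4, 6, 2, 8, 0] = (0 3 7 2 9)(1 5 4)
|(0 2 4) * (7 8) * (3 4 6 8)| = 7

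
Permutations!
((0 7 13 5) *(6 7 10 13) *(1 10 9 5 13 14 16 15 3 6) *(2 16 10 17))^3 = (1 16 6 17 15 7 2 3)(10 14)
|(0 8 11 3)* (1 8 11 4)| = |(0 11 3)(1 8 4)| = 3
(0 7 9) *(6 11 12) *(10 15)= (0 7 9)(6 11 12)(10 15)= [7, 1, 2, 3, 4, 5, 11, 9, 8, 0, 15, 12, 6, 13, 14, 10]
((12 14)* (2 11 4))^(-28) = (14)(2 4 11)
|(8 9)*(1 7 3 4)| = |(1 7 3 4)(8 9)| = 4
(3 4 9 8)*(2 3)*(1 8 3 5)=[0, 8, 5, 4, 9, 1, 6, 7, 2, 3]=(1 8 2 5)(3 4 9)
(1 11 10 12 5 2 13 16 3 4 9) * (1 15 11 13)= (1 13 16 3 4 9 15 11 10 12 5 2)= [0, 13, 1, 4, 9, 2, 6, 7, 8, 15, 12, 10, 5, 16, 14, 11, 3]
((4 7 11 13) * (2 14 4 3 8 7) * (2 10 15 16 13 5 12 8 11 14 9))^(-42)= (3 14)(4 11)(5 10)(7 13)(8 16)(12 15)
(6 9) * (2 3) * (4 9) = (2 3)(4 9 6) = [0, 1, 3, 2, 9, 5, 4, 7, 8, 6]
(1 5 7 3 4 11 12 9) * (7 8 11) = (1 5 8 11 12 9)(3 4 7) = [0, 5, 2, 4, 7, 8, 6, 3, 11, 1, 10, 12, 9]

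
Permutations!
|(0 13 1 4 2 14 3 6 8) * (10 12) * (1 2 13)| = 18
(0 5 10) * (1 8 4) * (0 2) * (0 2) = (0 5 10)(1 8 4) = [5, 8, 2, 3, 1, 10, 6, 7, 4, 9, 0]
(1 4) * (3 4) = (1 3 4) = [0, 3, 2, 4, 1]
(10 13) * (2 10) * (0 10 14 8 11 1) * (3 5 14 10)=(0 3 5 14 8 11 1)(2 10 13)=[3, 0, 10, 5, 4, 14, 6, 7, 11, 9, 13, 1, 12, 2, 8]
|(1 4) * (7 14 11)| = |(1 4)(7 14 11)| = 6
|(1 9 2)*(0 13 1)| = 5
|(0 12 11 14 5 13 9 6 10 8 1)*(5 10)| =28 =|(0 12 11 14 10 8 1)(5 13 9 6)|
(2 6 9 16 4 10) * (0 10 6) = (0 10 2)(4 6 9 16) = [10, 1, 0, 3, 6, 5, 9, 7, 8, 16, 2, 11, 12, 13, 14, 15, 4]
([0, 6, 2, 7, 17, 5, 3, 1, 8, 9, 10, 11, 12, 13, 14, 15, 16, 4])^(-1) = (1 7 3 6)(4 17)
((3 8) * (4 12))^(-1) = ((3 8)(4 12))^(-1) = (3 8)(4 12)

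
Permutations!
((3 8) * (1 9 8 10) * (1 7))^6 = (10)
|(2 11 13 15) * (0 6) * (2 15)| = 6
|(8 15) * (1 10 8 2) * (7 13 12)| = 15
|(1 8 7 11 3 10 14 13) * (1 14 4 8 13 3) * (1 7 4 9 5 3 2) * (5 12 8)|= 28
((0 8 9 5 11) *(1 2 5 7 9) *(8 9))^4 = ((0 9 7 8 1 2 5 11))^4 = (0 1)(2 9)(5 7)(8 11)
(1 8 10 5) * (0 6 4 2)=(0 6 4 2)(1 8 10 5)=[6, 8, 0, 3, 2, 1, 4, 7, 10, 9, 5]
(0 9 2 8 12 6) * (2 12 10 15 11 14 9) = (0 2 8 10 15 11 14 9 12 6) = [2, 1, 8, 3, 4, 5, 0, 7, 10, 12, 15, 14, 6, 13, 9, 11]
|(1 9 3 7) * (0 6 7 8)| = |(0 6 7 1 9 3 8)| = 7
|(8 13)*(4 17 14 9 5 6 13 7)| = 9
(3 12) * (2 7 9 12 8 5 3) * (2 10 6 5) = (2 7 9 12 10 6 5 3 8) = [0, 1, 7, 8, 4, 3, 5, 9, 2, 12, 6, 11, 10]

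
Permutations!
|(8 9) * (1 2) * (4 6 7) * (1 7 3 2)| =10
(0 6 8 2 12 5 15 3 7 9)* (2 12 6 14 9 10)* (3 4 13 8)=(0 14 9)(2 6 3 7 10)(4 13 8 12 5 15)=[14, 1, 6, 7, 13, 15, 3, 10, 12, 0, 2, 11, 5, 8, 9, 4]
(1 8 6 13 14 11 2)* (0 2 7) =(0 2 1 8 6 13 14 11 7) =[2, 8, 1, 3, 4, 5, 13, 0, 6, 9, 10, 7, 12, 14, 11]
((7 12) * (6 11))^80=((6 11)(7 12))^80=(12)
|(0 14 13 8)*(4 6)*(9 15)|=4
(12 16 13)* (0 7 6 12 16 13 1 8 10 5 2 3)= (0 7 6 12 13 16 1 8 10 5 2 3)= [7, 8, 3, 0, 4, 2, 12, 6, 10, 9, 5, 11, 13, 16, 14, 15, 1]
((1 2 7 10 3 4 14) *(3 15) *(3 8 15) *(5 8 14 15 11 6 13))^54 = ((1 2 7 10 3 4 15 14)(5 8 11 6 13))^54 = (1 15 3 7)(2 14 4 10)(5 13 6 11 8)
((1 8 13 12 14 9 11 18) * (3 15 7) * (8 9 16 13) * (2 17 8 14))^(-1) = (1 18 11 9)(2 12 13 16 14 8 17)(3 7 15)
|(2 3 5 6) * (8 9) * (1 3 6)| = |(1 3 5)(2 6)(8 9)| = 6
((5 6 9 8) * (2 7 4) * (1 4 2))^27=(1 4)(2 7)(5 8 9 6)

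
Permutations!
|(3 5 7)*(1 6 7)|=|(1 6 7 3 5)|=5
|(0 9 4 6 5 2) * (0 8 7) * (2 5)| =7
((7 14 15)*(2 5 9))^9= (15)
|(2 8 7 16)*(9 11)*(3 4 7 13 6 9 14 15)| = 12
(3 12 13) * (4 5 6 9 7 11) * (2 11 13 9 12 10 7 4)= (2 11)(3 10 7 13)(4 5 6 12 9)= [0, 1, 11, 10, 5, 6, 12, 13, 8, 4, 7, 2, 9, 3]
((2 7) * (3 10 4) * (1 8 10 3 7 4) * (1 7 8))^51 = ((2 4 8 10 7))^51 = (2 4 8 10 7)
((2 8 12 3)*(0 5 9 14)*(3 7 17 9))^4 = (0 8 9 3 7)(2 17 5 12 14) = ((0 5 3 2 8 12 7 17 9 14))^4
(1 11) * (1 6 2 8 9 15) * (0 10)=(0 10)(1 11 6 2 8 9 15)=[10, 11, 8, 3, 4, 5, 2, 7, 9, 15, 0, 6, 12, 13, 14, 1]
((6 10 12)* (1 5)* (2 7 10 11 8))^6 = (2 8 11 6 12 10 7)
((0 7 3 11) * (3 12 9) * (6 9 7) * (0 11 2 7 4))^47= ((0 6 9 3 2 7 12 4))^47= (0 4 12 7 2 3 9 6)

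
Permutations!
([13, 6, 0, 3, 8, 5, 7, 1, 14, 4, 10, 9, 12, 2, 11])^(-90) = (14)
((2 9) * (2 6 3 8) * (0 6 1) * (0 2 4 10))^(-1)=((0 6 3 8 4 10)(1 2 9))^(-1)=(0 10 4 8 3 6)(1 9 2)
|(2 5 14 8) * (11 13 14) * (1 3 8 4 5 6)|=|(1 3 8 2 6)(4 5 11 13 14)|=5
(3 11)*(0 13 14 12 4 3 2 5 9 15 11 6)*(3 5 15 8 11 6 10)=(0 13 14 12 4 5 9 8 11 2 15 6)(3 10)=[13, 1, 15, 10, 5, 9, 0, 7, 11, 8, 3, 2, 4, 14, 12, 6]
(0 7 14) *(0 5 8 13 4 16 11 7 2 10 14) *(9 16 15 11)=[2, 1, 10, 3, 15, 8, 6, 0, 13, 16, 14, 7, 12, 4, 5, 11, 9]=(0 2 10 14 5 8 13 4 15 11 7)(9 16)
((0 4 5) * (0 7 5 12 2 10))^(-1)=((0 4 12 2 10)(5 7))^(-1)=(0 10 2 12 4)(5 7)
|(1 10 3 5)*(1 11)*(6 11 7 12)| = 8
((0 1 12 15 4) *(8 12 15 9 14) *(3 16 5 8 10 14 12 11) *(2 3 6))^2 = ((0 1 15 4)(2 3 16 5 8 11 6)(9 12)(10 14))^2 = (0 15)(1 4)(2 16 8 6 3 5 11)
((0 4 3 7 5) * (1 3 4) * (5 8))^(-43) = ((0 1 3 7 8 5))^(-43) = (0 5 8 7 3 1)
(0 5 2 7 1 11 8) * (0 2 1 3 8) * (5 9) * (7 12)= (0 9 5 1 11)(2 12 7 3 8)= [9, 11, 12, 8, 4, 1, 6, 3, 2, 5, 10, 0, 7]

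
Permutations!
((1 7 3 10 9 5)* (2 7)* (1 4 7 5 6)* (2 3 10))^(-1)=(1 6 9 10 7 4 5 2 3)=((1 3 2 5 4 7 10 9 6))^(-1)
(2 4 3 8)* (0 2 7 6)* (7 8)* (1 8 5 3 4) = (0 2 1 8 5 3 7 6) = [2, 8, 1, 7, 4, 3, 0, 6, 5]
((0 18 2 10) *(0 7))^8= ((0 18 2 10 7))^8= (0 10 18 7 2)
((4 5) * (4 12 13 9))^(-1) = (4 9 13 12 5)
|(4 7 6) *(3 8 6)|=|(3 8 6 4 7)|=5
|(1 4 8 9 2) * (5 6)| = 10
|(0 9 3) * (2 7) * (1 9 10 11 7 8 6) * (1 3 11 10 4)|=10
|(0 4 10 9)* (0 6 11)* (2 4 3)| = 8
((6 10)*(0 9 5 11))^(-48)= ((0 9 5 11)(6 10))^(-48)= (11)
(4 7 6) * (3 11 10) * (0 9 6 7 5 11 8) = (0 9 6 4 5 11 10 3 8) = [9, 1, 2, 8, 5, 11, 4, 7, 0, 6, 3, 10]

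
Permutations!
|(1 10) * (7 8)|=2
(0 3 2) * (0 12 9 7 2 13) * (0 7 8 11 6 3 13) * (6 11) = [13, 1, 12, 0, 4, 5, 3, 2, 6, 8, 10, 11, 9, 7] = (0 13 7 2 12 9 8 6 3)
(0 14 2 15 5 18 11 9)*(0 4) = (0 14 2 15 5 18 11 9 4) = [14, 1, 15, 3, 0, 18, 6, 7, 8, 4, 10, 9, 12, 13, 2, 5, 16, 17, 11]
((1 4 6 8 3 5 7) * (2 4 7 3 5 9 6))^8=(3 8 9 5 6)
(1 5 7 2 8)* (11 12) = (1 5 7 2 8)(11 12) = [0, 5, 8, 3, 4, 7, 6, 2, 1, 9, 10, 12, 11]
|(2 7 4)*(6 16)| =|(2 7 4)(6 16)| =6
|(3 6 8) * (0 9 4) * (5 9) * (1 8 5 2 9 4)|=|(0 2 9 1 8 3 6 5 4)|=9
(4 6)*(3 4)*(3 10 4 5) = (3 5)(4 6 10) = [0, 1, 2, 5, 6, 3, 10, 7, 8, 9, 4]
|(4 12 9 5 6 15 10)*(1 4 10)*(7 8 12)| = 9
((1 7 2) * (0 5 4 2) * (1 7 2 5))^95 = ((0 1 2 7)(4 5))^95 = (0 7 2 1)(4 5)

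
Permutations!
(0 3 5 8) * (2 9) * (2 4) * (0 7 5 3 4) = (0 4 2 9)(5 8 7) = [4, 1, 9, 3, 2, 8, 6, 5, 7, 0]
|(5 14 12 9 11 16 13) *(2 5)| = |(2 5 14 12 9 11 16 13)| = 8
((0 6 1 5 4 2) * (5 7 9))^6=(0 4 9 1)(2 5 7 6)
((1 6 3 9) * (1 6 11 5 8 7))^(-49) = ((1 11 5 8 7)(3 9 6))^(-49) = (1 11 5 8 7)(3 6 9)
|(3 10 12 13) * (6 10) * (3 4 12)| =|(3 6 10)(4 12 13)| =3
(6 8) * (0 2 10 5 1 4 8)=(0 2 10 5 1 4 8 6)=[2, 4, 10, 3, 8, 1, 0, 7, 6, 9, 5]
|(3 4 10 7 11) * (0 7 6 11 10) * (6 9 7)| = 15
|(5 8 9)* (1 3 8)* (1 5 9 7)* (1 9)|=5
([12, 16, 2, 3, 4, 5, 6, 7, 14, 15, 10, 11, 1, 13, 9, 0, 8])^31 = [15, 12, 2, 3, 4, 5, 6, 7, 16, 14, 10, 11, 0, 13, 8, 9, 1]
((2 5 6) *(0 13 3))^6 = (13)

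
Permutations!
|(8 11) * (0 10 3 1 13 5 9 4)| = |(0 10 3 1 13 5 9 4)(8 11)| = 8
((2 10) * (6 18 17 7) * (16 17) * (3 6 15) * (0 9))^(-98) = (18)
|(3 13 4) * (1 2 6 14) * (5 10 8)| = 12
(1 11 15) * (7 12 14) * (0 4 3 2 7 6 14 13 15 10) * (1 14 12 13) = (0 4 3 2 7 13 15 14 6 12 1 11 10) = [4, 11, 7, 2, 3, 5, 12, 13, 8, 9, 0, 10, 1, 15, 6, 14]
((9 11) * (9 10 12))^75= (9 12 10 11)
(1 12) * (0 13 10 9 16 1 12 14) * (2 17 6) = [13, 14, 17, 3, 4, 5, 2, 7, 8, 16, 9, 11, 12, 10, 0, 15, 1, 6] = (0 13 10 9 16 1 14)(2 17 6)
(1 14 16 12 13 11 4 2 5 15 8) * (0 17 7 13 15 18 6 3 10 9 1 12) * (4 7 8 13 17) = (0 4 2 5 18 6 3 10 9 1 14 16)(7 17 8 12 15 13 11) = [4, 14, 5, 10, 2, 18, 3, 17, 12, 1, 9, 7, 15, 11, 16, 13, 0, 8, 6]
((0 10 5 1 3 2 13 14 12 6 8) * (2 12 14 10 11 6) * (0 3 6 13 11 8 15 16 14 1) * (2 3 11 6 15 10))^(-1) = (0 5 10 6 2 13 11 8)(1 14 16 15)(3 12)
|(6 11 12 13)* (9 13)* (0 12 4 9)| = 10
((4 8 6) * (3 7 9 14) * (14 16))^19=((3 7 9 16 14)(4 8 6))^19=(3 14 16 9 7)(4 8 6)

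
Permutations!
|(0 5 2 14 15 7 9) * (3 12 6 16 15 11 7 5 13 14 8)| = 24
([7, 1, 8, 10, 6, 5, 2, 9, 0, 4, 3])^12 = (10)(0 2 4 7 8 6 9)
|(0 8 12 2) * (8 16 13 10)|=7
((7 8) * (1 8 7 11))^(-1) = (1 11 8)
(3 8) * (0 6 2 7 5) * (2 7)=[6, 1, 2, 8, 4, 0, 7, 5, 3]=(0 6 7 5)(3 8)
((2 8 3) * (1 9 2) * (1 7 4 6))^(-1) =(1 6 4 7 3 8 2 9)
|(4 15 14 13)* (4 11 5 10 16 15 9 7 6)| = |(4 9 7 6)(5 10 16 15 14 13 11)| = 28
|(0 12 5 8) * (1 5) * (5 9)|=|(0 12 1 9 5 8)|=6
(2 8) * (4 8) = [0, 1, 4, 3, 8, 5, 6, 7, 2] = (2 4 8)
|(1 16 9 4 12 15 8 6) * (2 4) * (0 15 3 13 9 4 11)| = 13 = |(0 15 8 6 1 16 4 12 3 13 9 2 11)|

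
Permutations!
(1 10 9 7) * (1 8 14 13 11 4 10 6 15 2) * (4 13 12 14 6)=(1 4 10 9 7 8 6 15 2)(11 13)(12 14)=[0, 4, 1, 3, 10, 5, 15, 8, 6, 7, 9, 13, 14, 11, 12, 2]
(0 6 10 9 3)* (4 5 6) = (0 4 5 6 10 9 3) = [4, 1, 2, 0, 5, 6, 10, 7, 8, 3, 9]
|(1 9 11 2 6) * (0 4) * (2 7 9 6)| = |(0 4)(1 6)(7 9 11)| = 6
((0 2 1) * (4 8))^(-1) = ((0 2 1)(4 8))^(-1) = (0 1 2)(4 8)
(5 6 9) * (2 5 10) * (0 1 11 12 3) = (0 1 11 12 3)(2 5 6 9 10) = [1, 11, 5, 0, 4, 6, 9, 7, 8, 10, 2, 12, 3]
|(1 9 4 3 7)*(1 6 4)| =4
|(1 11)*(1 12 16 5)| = |(1 11 12 16 5)| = 5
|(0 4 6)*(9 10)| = 6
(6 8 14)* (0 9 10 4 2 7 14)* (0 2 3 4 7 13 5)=(0 9 10 7 14 6 8 2 13 5)(3 4)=[9, 1, 13, 4, 3, 0, 8, 14, 2, 10, 7, 11, 12, 5, 6]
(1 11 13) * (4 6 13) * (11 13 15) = (1 13)(4 6 15 11) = [0, 13, 2, 3, 6, 5, 15, 7, 8, 9, 10, 4, 12, 1, 14, 11]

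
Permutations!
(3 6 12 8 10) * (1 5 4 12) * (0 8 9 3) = [8, 5, 2, 6, 12, 4, 1, 7, 10, 3, 0, 11, 9] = (0 8 10)(1 5 4 12 9 3 6)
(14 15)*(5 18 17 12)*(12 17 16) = (5 18 16 12)(14 15) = [0, 1, 2, 3, 4, 18, 6, 7, 8, 9, 10, 11, 5, 13, 15, 14, 12, 17, 16]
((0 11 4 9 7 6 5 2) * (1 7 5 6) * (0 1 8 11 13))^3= (0 13)(1 11 5 7 4 2 8 9)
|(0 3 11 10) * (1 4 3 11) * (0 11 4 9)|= 10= |(0 4 3 1 9)(10 11)|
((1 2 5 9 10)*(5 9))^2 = ((1 2 9 10))^2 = (1 9)(2 10)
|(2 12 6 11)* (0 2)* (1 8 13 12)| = |(0 2 1 8 13 12 6 11)| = 8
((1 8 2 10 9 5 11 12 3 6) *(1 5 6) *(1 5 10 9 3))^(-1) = (1 12 11 5 3 10 6 9 2 8)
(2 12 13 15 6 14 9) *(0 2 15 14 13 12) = (0 2)(6 13 14 9 15) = [2, 1, 0, 3, 4, 5, 13, 7, 8, 15, 10, 11, 12, 14, 9, 6]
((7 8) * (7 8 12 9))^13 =((7 12 9))^13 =(7 12 9)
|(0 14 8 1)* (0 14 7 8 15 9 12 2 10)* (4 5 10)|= 12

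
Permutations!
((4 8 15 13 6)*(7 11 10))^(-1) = (4 6 13 15 8)(7 10 11)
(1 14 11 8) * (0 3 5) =(0 3 5)(1 14 11 8) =[3, 14, 2, 5, 4, 0, 6, 7, 1, 9, 10, 8, 12, 13, 11]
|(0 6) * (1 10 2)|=|(0 6)(1 10 2)|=6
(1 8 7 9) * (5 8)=(1 5 8 7 9)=[0, 5, 2, 3, 4, 8, 6, 9, 7, 1]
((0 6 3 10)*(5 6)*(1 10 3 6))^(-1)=((0 5 1 10))^(-1)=(0 10 1 5)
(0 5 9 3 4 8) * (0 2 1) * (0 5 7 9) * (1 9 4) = (0 7 4 8 2 9 3 1 5) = [7, 5, 9, 1, 8, 0, 6, 4, 2, 3]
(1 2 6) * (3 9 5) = (1 2 6)(3 9 5) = [0, 2, 6, 9, 4, 3, 1, 7, 8, 5]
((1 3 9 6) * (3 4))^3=((1 4 3 9 6))^3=(1 9 4 6 3)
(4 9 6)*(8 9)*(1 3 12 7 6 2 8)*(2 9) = (1 3 12 7 6 4)(2 8) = [0, 3, 8, 12, 1, 5, 4, 6, 2, 9, 10, 11, 7]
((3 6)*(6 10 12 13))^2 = (3 12 6 10 13)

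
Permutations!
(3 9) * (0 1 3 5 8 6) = [1, 3, 2, 9, 4, 8, 0, 7, 6, 5] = (0 1 3 9 5 8 6)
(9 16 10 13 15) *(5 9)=(5 9 16 10 13 15)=[0, 1, 2, 3, 4, 9, 6, 7, 8, 16, 13, 11, 12, 15, 14, 5, 10]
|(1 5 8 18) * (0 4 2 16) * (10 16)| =|(0 4 2 10 16)(1 5 8 18)| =20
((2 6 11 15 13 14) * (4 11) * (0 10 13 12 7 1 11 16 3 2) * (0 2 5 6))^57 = ((0 10 13 14 2)(1 11 15 12 7)(3 5 6 4 16))^57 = (0 13 2 10 14)(1 15 7 11 12)(3 6 16 5 4)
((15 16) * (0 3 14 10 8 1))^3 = (0 10)(1 14)(3 8)(15 16)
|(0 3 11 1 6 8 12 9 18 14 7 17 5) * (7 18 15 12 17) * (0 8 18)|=21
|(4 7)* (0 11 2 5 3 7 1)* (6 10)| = 8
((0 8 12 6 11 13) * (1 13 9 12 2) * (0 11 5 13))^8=(5 11 12)(6 13 9)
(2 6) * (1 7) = (1 7)(2 6) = [0, 7, 6, 3, 4, 5, 2, 1]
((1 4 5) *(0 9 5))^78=(0 1 9 4 5)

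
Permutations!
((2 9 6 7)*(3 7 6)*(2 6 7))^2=((2 9 3)(6 7))^2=(2 3 9)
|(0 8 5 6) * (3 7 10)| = |(0 8 5 6)(3 7 10)| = 12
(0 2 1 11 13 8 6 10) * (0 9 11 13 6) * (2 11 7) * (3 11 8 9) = (0 8)(1 13 9 7 2)(3 11 6 10) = [8, 13, 1, 11, 4, 5, 10, 2, 0, 7, 3, 6, 12, 9]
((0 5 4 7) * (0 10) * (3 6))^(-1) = (0 10 7 4 5)(3 6)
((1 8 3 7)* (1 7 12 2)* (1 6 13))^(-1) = ((1 8 3 12 2 6 13))^(-1) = (1 13 6 2 12 3 8)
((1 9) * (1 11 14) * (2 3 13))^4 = (14)(2 3 13)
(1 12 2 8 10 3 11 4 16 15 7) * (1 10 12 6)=(1 6)(2 8 12)(3 11 4 16 15 7 10)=[0, 6, 8, 11, 16, 5, 1, 10, 12, 9, 3, 4, 2, 13, 14, 7, 15]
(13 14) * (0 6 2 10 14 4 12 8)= (0 6 2 10 14 13 4 12 8)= [6, 1, 10, 3, 12, 5, 2, 7, 0, 9, 14, 11, 8, 4, 13]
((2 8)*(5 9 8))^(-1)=(2 8 9 5)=((2 5 9 8))^(-1)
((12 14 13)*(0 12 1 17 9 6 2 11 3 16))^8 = (0 2 1)(3 9 14)(6 13 16)(11 17 12)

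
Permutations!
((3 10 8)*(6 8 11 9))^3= (3 9)(6 10)(8 11)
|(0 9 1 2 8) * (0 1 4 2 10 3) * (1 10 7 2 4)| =|(0 9 1 7 2 8 10 3)| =8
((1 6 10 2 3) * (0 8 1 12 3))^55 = (0 8 1 6 10 2)(3 12)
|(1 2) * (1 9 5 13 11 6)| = |(1 2 9 5 13 11 6)| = 7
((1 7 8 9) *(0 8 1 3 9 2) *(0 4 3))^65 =(0 9 3 4 2 8)(1 7)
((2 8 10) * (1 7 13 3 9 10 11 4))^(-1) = (1 4 11 8 2 10 9 3 13 7)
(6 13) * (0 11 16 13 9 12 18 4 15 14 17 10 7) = [11, 1, 2, 3, 15, 5, 9, 0, 8, 12, 7, 16, 18, 6, 17, 14, 13, 10, 4] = (0 11 16 13 6 9 12 18 4 15 14 17 10 7)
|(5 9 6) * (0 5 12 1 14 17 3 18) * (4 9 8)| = |(0 5 8 4 9 6 12 1 14 17 3 18)| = 12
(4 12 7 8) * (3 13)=[0, 1, 2, 13, 12, 5, 6, 8, 4, 9, 10, 11, 7, 3]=(3 13)(4 12 7 8)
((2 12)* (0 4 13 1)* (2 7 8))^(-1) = ((0 4 13 1)(2 12 7 8))^(-1) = (0 1 13 4)(2 8 7 12)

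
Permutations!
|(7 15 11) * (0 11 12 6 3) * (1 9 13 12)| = |(0 11 7 15 1 9 13 12 6 3)| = 10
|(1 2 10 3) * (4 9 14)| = |(1 2 10 3)(4 9 14)| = 12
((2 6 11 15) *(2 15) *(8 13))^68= (15)(2 11 6)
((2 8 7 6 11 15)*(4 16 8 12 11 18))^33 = (2 12 11 15)(4 7)(6 16)(8 18)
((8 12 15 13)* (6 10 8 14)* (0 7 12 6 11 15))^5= (0 12 7)(6 8 10)(11 15 13 14)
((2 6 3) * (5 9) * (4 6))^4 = ((2 4 6 3)(5 9))^4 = (9)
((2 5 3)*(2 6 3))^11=(2 5)(3 6)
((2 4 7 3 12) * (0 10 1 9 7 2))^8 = ((0 10 1 9 7 3 12)(2 4))^8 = (0 10 1 9 7 3 12)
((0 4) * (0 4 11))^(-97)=(0 11)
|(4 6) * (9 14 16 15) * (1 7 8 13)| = |(1 7 8 13)(4 6)(9 14 16 15)| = 4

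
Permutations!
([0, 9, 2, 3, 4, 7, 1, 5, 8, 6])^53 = (1 6 9)(5 7)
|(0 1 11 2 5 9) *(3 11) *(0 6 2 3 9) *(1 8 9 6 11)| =|(0 8 9 11 3 1 6 2 5)| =9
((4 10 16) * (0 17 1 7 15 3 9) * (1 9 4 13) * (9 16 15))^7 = (17)(3 15 10 4) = ((0 17 16 13 1 7 9)(3 4 10 15))^7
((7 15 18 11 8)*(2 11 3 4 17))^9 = ((2 11 8 7 15 18 3 4 17))^9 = (18)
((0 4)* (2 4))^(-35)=(0 2 4)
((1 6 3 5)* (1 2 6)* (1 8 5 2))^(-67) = ((1 8 5)(2 6 3))^(-67) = (1 5 8)(2 3 6)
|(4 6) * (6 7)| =|(4 7 6)| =3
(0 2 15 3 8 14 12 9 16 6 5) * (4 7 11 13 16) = (0 2 15 3 8 14 12 9 4 7 11 13 16 6 5) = [2, 1, 15, 8, 7, 0, 5, 11, 14, 4, 10, 13, 9, 16, 12, 3, 6]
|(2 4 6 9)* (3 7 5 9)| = |(2 4 6 3 7 5 9)| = 7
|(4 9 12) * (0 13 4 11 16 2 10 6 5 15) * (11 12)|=11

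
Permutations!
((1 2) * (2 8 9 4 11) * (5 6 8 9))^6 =(1 9 4 11 2)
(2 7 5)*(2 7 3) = (2 3)(5 7) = [0, 1, 3, 2, 4, 7, 6, 5]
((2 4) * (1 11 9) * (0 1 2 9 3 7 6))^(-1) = ((0 1 11 3 7 6)(2 4 9))^(-1) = (0 6 7 3 11 1)(2 9 4)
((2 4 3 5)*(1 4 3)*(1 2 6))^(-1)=((1 4 2 3 5 6))^(-1)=(1 6 5 3 2 4)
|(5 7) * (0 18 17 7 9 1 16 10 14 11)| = |(0 18 17 7 5 9 1 16 10 14 11)| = 11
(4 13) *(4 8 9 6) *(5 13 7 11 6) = [0, 1, 2, 3, 7, 13, 4, 11, 9, 5, 10, 6, 12, 8] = (4 7 11 6)(5 13 8 9)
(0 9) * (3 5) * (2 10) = (0 9)(2 10)(3 5) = [9, 1, 10, 5, 4, 3, 6, 7, 8, 0, 2]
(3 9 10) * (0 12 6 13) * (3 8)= (0 12 6 13)(3 9 10 8)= [12, 1, 2, 9, 4, 5, 13, 7, 3, 10, 8, 11, 6, 0]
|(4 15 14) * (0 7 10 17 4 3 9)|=|(0 7 10 17 4 15 14 3 9)|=9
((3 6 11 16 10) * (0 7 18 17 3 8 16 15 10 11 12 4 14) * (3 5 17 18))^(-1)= ((18)(0 7 3 6 12 4 14)(5 17)(8 16 11 15 10))^(-1)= (18)(0 14 4 12 6 3 7)(5 17)(8 10 15 11 16)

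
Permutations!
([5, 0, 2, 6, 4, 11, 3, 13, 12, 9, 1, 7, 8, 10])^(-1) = [1, 10, 2, 6, 4, 0, 3, 11, 12, 9, 13, 5, 8, 7]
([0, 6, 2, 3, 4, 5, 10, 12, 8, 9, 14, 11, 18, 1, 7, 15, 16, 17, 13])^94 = (1 18 7 10)(6 13 12 14)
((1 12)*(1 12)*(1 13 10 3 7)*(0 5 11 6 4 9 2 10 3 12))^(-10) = ((0 5 11 6 4 9 2 10 12)(1 13 3 7))^(-10) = (0 12 10 2 9 4 6 11 5)(1 3)(7 13)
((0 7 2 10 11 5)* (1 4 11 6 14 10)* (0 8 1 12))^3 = ((0 7 2 12)(1 4 11 5 8)(6 14 10))^3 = (14)(0 12 2 7)(1 5 4 8 11)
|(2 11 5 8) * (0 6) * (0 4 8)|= |(0 6 4 8 2 11 5)|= 7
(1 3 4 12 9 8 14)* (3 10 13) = [0, 10, 2, 4, 12, 5, 6, 7, 14, 8, 13, 11, 9, 3, 1] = (1 10 13 3 4 12 9 8 14)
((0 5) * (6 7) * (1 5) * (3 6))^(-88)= ((0 1 5)(3 6 7))^(-88)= (0 5 1)(3 7 6)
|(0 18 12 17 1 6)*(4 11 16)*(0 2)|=|(0 18 12 17 1 6 2)(4 11 16)|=21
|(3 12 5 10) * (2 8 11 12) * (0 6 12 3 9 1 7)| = 8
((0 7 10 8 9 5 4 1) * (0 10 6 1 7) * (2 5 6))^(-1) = ((1 10 8 9 6)(2 5 4 7))^(-1) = (1 6 9 8 10)(2 7 4 5)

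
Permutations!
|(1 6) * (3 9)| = 2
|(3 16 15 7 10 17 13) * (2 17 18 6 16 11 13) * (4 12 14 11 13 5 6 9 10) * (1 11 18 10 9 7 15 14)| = 10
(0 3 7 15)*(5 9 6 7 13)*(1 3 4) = (0 4 1 3 13 5 9 6 7 15) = [4, 3, 2, 13, 1, 9, 7, 15, 8, 6, 10, 11, 12, 5, 14, 0]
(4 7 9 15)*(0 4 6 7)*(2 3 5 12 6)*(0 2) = (0 4 2 3 5 12 6 7 9 15) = [4, 1, 3, 5, 2, 12, 7, 9, 8, 15, 10, 11, 6, 13, 14, 0]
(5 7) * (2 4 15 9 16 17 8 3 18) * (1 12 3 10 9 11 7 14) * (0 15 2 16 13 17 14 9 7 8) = (0 15 11 8 10 7 5 9 13 17)(1 12 3 18 16 14)(2 4) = [15, 12, 4, 18, 2, 9, 6, 5, 10, 13, 7, 8, 3, 17, 1, 11, 14, 0, 16]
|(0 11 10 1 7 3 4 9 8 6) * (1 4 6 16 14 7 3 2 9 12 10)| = 30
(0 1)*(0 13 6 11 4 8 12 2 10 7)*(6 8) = (0 1 13 8 12 2 10 7)(4 6 11) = [1, 13, 10, 3, 6, 5, 11, 0, 12, 9, 7, 4, 2, 8]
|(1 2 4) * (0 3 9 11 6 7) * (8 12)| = 6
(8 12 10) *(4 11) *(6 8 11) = (4 6 8 12 10 11) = [0, 1, 2, 3, 6, 5, 8, 7, 12, 9, 11, 4, 10]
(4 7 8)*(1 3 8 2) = [0, 3, 1, 8, 7, 5, 6, 2, 4] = (1 3 8 4 7 2)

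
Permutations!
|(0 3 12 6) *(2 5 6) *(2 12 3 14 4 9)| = 7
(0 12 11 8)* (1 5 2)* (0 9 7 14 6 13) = (0 12 11 8 9 7 14 6 13)(1 5 2) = [12, 5, 1, 3, 4, 2, 13, 14, 9, 7, 10, 8, 11, 0, 6]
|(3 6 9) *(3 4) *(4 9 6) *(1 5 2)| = |(9)(1 5 2)(3 4)| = 6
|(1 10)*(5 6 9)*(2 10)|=3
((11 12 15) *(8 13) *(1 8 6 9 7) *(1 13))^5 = ((1 8)(6 9 7 13)(11 12 15))^5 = (1 8)(6 9 7 13)(11 15 12)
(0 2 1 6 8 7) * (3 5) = [2, 6, 1, 5, 4, 3, 8, 0, 7] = (0 2 1 6 8 7)(3 5)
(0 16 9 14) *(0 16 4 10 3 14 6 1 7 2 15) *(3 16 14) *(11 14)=(0 4 10 16 9 6 1 7 2 15)(11 14)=[4, 7, 15, 3, 10, 5, 1, 2, 8, 6, 16, 14, 12, 13, 11, 0, 9]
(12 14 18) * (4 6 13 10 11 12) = (4 6 13 10 11 12 14 18) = [0, 1, 2, 3, 6, 5, 13, 7, 8, 9, 11, 12, 14, 10, 18, 15, 16, 17, 4]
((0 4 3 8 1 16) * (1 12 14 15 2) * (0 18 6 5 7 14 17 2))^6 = ((0 4 3 8 12 17 2 1 16 18 6 5 7 14 15))^6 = (0 2 7 8 18)(1 14 12 6 4)(3 16 15 17 5)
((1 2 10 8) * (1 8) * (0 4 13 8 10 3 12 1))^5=(13)(1 2 3 12)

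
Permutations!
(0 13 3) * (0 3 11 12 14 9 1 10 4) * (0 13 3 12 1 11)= (0 3 12 14 9 11 1 10 4 13)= [3, 10, 2, 12, 13, 5, 6, 7, 8, 11, 4, 1, 14, 0, 9]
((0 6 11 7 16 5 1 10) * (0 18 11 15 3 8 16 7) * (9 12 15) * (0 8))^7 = ((0 6 9 12 15 3)(1 10 18 11 8 16 5))^7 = (18)(0 6 9 12 15 3)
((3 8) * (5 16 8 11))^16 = (3 11 5 16 8)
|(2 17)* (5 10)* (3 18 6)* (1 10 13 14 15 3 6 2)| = 10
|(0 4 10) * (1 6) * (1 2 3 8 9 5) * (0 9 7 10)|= |(0 4)(1 6 2 3 8 7 10 9 5)|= 18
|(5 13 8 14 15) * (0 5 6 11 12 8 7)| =|(0 5 13 7)(6 11 12 8 14 15)| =12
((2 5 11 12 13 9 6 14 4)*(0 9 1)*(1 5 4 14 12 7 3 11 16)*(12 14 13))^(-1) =(0 1 16 5 13 14 6 9)(2 4)(3 7 11)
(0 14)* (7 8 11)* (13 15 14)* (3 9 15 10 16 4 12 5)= (0 13 10 16 4 12 5 3 9 15 14)(7 8 11)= [13, 1, 2, 9, 12, 3, 6, 8, 11, 15, 16, 7, 5, 10, 0, 14, 4]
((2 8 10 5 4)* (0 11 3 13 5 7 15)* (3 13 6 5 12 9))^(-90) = (0 4 13 8 9 7 6)(2 12 10 3 15 5 11)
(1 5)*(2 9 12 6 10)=[0, 5, 9, 3, 4, 1, 10, 7, 8, 12, 2, 11, 6]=(1 5)(2 9 12 6 10)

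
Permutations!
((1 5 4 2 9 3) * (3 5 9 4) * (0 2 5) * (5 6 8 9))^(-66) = ((0 2 4 6 8 9)(1 5 3))^(-66) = (9)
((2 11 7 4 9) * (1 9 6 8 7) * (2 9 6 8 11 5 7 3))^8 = (1 11 6)(2 7 8)(3 5 4)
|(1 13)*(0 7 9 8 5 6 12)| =|(0 7 9 8 5 6 12)(1 13)| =14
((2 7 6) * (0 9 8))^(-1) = ((0 9 8)(2 7 6))^(-1) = (0 8 9)(2 6 7)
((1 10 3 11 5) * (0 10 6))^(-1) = (0 6 1 5 11 3 10)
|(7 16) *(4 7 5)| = |(4 7 16 5)| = 4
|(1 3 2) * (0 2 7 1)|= 6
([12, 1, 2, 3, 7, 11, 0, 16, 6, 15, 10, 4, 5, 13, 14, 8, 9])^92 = [4, 1, 2, 3, 15, 16, 11, 8, 5, 0, 10, 9, 7, 13, 14, 12, 6]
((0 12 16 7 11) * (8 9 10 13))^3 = ((0 12 16 7 11)(8 9 10 13))^3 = (0 7 12 11 16)(8 13 10 9)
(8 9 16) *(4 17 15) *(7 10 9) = (4 17 15)(7 10 9 16 8) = [0, 1, 2, 3, 17, 5, 6, 10, 7, 16, 9, 11, 12, 13, 14, 4, 8, 15]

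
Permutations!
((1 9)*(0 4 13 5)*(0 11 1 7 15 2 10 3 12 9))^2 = (0 13 11)(1 4 5)(2 3 9 15 10 12 7)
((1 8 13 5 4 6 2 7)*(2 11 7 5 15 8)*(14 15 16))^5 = ((1 2 5 4 6 11 7)(8 13 16 14 15))^5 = (16)(1 11 4 2 7 6 5)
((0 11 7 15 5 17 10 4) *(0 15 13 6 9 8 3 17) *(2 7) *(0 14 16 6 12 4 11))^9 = ((2 7 13 12 4 15 5 14 16 6 9 8 3 17 10 11))^9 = (2 6 13 8 4 17 5 11 16 7 9 12 3 15 10 14)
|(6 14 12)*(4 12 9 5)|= 6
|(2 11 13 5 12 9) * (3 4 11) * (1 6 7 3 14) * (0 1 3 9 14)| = |(0 1 6 7 9 2)(3 4 11 13 5 12 14)| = 42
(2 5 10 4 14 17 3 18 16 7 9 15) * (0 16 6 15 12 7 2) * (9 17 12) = (0 16 2 5 10 4 14 12 7 17 3 18 6 15) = [16, 1, 5, 18, 14, 10, 15, 17, 8, 9, 4, 11, 7, 13, 12, 0, 2, 3, 6]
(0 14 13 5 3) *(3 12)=(0 14 13 5 12 3)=[14, 1, 2, 0, 4, 12, 6, 7, 8, 9, 10, 11, 3, 5, 13]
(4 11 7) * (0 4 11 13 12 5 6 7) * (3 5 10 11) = (0 4 13 12 10 11)(3 5 6 7) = [4, 1, 2, 5, 13, 6, 7, 3, 8, 9, 11, 0, 10, 12]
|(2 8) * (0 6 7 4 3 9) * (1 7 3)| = |(0 6 3 9)(1 7 4)(2 8)| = 12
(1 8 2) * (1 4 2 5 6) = (1 8 5 6)(2 4) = [0, 8, 4, 3, 2, 6, 1, 7, 5]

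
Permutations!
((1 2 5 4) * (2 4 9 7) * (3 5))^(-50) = (9) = ((1 4)(2 3 5 9 7))^(-50)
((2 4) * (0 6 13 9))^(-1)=(0 9 13 6)(2 4)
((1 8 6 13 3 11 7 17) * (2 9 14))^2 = (1 6 3 7)(2 14 9)(8 13 11 17) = ((1 8 6 13 3 11 7 17)(2 9 14))^2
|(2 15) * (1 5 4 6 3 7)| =|(1 5 4 6 3 7)(2 15)| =6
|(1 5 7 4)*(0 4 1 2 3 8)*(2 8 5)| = 15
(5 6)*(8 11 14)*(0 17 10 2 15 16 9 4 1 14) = (0 17 10 2 15 16 9 4 1 14 8 11)(5 6) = [17, 14, 15, 3, 1, 6, 5, 7, 11, 4, 2, 0, 12, 13, 8, 16, 9, 10]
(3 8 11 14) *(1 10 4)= (1 10 4)(3 8 11 14)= [0, 10, 2, 8, 1, 5, 6, 7, 11, 9, 4, 14, 12, 13, 3]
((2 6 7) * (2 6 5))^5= ((2 5)(6 7))^5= (2 5)(6 7)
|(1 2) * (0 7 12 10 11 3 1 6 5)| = |(0 7 12 10 11 3 1 2 6 5)| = 10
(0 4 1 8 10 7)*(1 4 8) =(0 8 10 7) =[8, 1, 2, 3, 4, 5, 6, 0, 10, 9, 7]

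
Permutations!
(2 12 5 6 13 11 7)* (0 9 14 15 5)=(0 9 14 15 5 6 13 11 7 2 12)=[9, 1, 12, 3, 4, 6, 13, 2, 8, 14, 10, 7, 0, 11, 15, 5]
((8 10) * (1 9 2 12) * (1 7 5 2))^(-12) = ((1 9)(2 12 7 5)(8 10))^(-12) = (12)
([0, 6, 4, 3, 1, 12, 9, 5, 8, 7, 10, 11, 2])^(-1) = (1 4 2 12 5 7 9 6)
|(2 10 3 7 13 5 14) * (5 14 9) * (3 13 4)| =12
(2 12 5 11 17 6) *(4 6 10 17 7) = [0, 1, 12, 3, 6, 11, 2, 4, 8, 9, 17, 7, 5, 13, 14, 15, 16, 10] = (2 12 5 11 7 4 6)(10 17)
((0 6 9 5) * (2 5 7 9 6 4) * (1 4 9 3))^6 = ((0 9 7 3 1 4 2 5))^6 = (0 2 1 7)(3 9 5 4)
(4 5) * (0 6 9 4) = (0 6 9 4 5) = [6, 1, 2, 3, 5, 0, 9, 7, 8, 4]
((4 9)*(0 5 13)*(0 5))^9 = ((4 9)(5 13))^9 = (4 9)(5 13)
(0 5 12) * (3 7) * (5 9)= (0 9 5 12)(3 7)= [9, 1, 2, 7, 4, 12, 6, 3, 8, 5, 10, 11, 0]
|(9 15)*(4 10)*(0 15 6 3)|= 10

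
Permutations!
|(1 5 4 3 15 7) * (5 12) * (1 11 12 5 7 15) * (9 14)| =|(15)(1 5 4 3)(7 11 12)(9 14)| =12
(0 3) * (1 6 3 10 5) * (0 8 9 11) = (0 10 5 1 6 3 8 9 11) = [10, 6, 2, 8, 4, 1, 3, 7, 9, 11, 5, 0]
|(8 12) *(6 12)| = |(6 12 8)| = 3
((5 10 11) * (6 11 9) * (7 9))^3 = ((5 10 7 9 6 11))^3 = (5 9)(6 10)(7 11)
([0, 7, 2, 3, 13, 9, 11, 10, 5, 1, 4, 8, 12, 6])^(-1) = (1 9 5 8 11 6 13 4 10 7)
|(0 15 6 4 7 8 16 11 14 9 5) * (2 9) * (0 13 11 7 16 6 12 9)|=45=|(0 15 12 9 5 13 11 14 2)(4 16 7 8 6)|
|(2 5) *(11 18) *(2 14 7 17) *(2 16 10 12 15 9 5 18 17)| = 12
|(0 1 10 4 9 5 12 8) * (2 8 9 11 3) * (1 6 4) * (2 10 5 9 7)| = 12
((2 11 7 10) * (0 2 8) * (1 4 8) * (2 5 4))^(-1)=((0 5 4 8)(1 2 11 7 10))^(-1)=(0 8 4 5)(1 10 7 11 2)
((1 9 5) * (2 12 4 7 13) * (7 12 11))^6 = (2 7)(11 13)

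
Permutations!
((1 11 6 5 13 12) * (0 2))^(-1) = ((0 2)(1 11 6 5 13 12))^(-1) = (0 2)(1 12 13 5 6 11)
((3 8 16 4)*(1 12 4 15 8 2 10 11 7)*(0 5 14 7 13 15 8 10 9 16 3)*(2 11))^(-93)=(0 12 7 5 4 1 14)(2 13 8)(3 9 15)(10 11 16)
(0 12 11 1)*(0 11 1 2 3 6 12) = (1 11 2 3 6 12) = [0, 11, 3, 6, 4, 5, 12, 7, 8, 9, 10, 2, 1]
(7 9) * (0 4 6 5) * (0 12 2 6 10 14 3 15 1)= (0 4 10 14 3 15 1)(2 6 5 12)(7 9)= [4, 0, 6, 15, 10, 12, 5, 9, 8, 7, 14, 11, 2, 13, 3, 1]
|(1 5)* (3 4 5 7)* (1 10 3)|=4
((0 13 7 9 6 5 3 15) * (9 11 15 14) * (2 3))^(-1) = ((0 13 7 11 15)(2 3 14 9 6 5))^(-1) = (0 15 11 7 13)(2 5 6 9 14 3)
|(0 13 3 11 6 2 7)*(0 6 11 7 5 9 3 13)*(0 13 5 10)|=|(0 13 5 9 3 7 6 2 10)|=9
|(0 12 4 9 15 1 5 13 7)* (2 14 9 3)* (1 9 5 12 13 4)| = 30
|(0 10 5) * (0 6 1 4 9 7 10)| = 7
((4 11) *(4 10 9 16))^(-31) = (4 16 9 10 11)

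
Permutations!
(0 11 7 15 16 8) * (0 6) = [11, 1, 2, 3, 4, 5, 0, 15, 6, 9, 10, 7, 12, 13, 14, 16, 8] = (0 11 7 15 16 8 6)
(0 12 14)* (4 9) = (0 12 14)(4 9) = [12, 1, 2, 3, 9, 5, 6, 7, 8, 4, 10, 11, 14, 13, 0]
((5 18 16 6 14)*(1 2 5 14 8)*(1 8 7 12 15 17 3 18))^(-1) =(1 5 2)(3 17 15 12 7 6 16 18)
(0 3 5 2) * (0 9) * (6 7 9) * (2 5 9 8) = [3, 1, 6, 9, 4, 5, 7, 8, 2, 0] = (0 3 9)(2 6 7 8)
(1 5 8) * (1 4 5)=(4 5 8)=[0, 1, 2, 3, 5, 8, 6, 7, 4]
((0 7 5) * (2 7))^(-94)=(0 7)(2 5)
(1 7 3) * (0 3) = [3, 7, 2, 1, 4, 5, 6, 0] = (0 3 1 7)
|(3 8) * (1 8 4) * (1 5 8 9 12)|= |(1 9 12)(3 4 5 8)|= 12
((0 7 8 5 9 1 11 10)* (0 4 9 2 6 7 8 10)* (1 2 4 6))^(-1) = (0 11 1 2 9 4 5 8)(6 10 7)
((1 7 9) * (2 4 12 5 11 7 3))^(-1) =((1 3 2 4 12 5 11 7 9))^(-1) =(1 9 7 11 5 12 4 2 3)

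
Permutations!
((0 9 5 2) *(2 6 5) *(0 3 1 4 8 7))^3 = (0 3 8 9 1 7 2 4)(5 6)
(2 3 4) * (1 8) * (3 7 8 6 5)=(1 6 5 3 4 2 7 8)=[0, 6, 7, 4, 2, 3, 5, 8, 1]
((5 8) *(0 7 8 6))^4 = (0 6 5 8 7)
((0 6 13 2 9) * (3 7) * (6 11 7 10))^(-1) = ((0 11 7 3 10 6 13 2 9))^(-1) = (0 9 2 13 6 10 3 7 11)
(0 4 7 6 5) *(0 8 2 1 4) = [0, 4, 1, 3, 7, 8, 5, 6, 2] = (1 4 7 6 5 8 2)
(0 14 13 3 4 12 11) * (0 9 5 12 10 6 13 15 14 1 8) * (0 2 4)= (0 1 8 2 4 10 6 13 3)(5 12 11 9)(14 15)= [1, 8, 4, 0, 10, 12, 13, 7, 2, 5, 6, 9, 11, 3, 15, 14]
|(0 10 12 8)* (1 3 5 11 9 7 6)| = 28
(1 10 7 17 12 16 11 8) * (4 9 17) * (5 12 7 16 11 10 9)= (1 9 17 7 4 5 12 11 8)(10 16)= [0, 9, 2, 3, 5, 12, 6, 4, 1, 17, 16, 8, 11, 13, 14, 15, 10, 7]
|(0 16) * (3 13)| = |(0 16)(3 13)| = 2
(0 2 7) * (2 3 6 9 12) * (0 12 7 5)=(0 3 6 9 7 12 2 5)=[3, 1, 5, 6, 4, 0, 9, 12, 8, 7, 10, 11, 2]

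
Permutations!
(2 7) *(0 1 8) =(0 1 8)(2 7) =[1, 8, 7, 3, 4, 5, 6, 2, 0]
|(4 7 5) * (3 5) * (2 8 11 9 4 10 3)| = 6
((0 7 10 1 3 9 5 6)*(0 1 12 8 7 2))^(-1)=((0 2)(1 3 9 5 6)(7 10 12 8))^(-1)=(0 2)(1 6 5 9 3)(7 8 12 10)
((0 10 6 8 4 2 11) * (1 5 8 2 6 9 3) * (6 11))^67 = (0 1 11 3 4 9 8 10 5)(2 6)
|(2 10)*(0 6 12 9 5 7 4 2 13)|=10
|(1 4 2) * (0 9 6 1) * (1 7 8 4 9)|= 8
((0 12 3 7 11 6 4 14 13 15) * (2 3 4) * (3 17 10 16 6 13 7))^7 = ((0 12 4 14 7 11 13 15)(2 17 10 16 6))^7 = (0 15 13 11 7 14 4 12)(2 10 6 17 16)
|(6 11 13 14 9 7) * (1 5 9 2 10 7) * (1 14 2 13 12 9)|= |(1 5)(2 10 7 6 11 12 9 14 13)|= 18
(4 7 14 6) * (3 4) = [0, 1, 2, 4, 7, 5, 3, 14, 8, 9, 10, 11, 12, 13, 6] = (3 4 7 14 6)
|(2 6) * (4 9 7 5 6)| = 6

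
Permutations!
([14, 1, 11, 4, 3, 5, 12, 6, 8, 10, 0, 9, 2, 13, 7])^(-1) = [10, 1, 12, 4, 3, 5, 7, 14, 8, 11, 9, 2, 6, 13, 0]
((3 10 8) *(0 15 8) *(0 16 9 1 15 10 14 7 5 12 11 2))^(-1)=(0 2 11 12 5 7 14 3 8 15 1 9 16 10)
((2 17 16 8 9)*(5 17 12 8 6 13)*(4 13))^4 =(4 16 5)(6 17 13)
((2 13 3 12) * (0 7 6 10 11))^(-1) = ((0 7 6 10 11)(2 13 3 12))^(-1) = (0 11 10 6 7)(2 12 3 13)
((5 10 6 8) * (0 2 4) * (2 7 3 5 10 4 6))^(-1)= ((0 7 3 5 4)(2 6 8 10))^(-1)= (0 4 5 3 7)(2 10 8 6)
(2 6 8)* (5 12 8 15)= (2 6 15 5 12 8)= [0, 1, 6, 3, 4, 12, 15, 7, 2, 9, 10, 11, 8, 13, 14, 5]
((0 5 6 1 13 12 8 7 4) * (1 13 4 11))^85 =((0 5 6 13 12 8 7 11 1 4))^85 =(0 8)(1 13)(4 12)(5 7)(6 11)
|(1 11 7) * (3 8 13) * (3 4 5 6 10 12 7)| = 11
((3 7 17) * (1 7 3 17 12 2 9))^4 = ((17)(1 7 12 2 9))^4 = (17)(1 9 2 12 7)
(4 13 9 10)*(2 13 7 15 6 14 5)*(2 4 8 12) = (2 13 9 10 8 12)(4 7 15 6 14 5) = [0, 1, 13, 3, 7, 4, 14, 15, 12, 10, 8, 11, 2, 9, 5, 6]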